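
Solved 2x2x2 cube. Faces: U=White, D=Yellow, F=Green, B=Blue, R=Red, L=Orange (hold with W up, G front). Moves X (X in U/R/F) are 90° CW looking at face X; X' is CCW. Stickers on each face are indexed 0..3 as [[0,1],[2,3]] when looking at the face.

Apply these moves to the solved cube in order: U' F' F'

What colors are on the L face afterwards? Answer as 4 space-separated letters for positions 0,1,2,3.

Answer: B R O G

Derivation:
After move 1 (U'): U=WWWW F=OOGG R=GGRR B=RRBB L=BBOO
After move 2 (F'): F=OGOG U=WWGR R=YGYR D=BOYY L=BWOW
After move 3 (F'): F=GGOO U=WWYY R=OGBR D=WWYY L=BROG
Query: L face = BROG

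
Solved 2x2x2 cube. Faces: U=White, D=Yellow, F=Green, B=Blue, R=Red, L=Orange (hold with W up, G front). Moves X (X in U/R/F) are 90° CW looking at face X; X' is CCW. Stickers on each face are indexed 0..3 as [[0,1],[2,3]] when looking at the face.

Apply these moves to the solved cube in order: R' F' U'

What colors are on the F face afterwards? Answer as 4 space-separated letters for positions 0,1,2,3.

Answer: O B G G

Derivation:
After move 1 (R'): R=RRRR U=WBWB F=GWGW D=YGYG B=YBYB
After move 2 (F'): F=WWGG U=WBRR R=GRYR D=OOYG L=OBOW
After move 3 (U'): U=BRWR F=OBGG R=WWYR B=GRYB L=YBOW
Query: F face = OBGG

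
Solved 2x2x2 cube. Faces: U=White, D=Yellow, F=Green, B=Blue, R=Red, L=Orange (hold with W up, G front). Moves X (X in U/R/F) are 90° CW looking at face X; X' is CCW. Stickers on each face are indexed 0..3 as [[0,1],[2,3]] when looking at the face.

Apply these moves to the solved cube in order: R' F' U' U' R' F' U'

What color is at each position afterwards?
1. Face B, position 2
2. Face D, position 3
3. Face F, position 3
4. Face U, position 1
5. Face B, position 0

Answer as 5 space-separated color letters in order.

Answer: O G G O B

Derivation:
After move 1 (R'): R=RRRR U=WBWB F=GWGW D=YGYG B=YBYB
After move 2 (F'): F=WWGG U=WBRR R=GRYR D=OOYG L=OBOW
After move 3 (U'): U=BRWR F=OBGG R=WWYR B=GRYB L=YBOW
After move 4 (U'): U=RRBW F=YBGG R=OBYR B=WWYB L=GROW
After move 5 (R'): R=BROY U=RYBW F=YRGW D=OBYG B=GWOB
After move 6 (F'): F=RWYG U=RYBO R=BROY D=RWYG L=GWOB
After move 7 (U'): U=YORB F=GWYG R=RWOY B=BROB L=GWOB
Query 1: B[2] = O
Query 2: D[3] = G
Query 3: F[3] = G
Query 4: U[1] = O
Query 5: B[0] = B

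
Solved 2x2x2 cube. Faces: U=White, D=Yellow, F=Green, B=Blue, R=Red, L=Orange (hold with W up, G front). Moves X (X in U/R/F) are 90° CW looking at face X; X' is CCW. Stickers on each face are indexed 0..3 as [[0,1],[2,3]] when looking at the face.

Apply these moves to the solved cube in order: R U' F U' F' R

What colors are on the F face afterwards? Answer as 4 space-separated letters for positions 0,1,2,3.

Answer: Y B W B

Derivation:
After move 1 (R): R=RRRR U=WGWG F=GYGY D=YBYB B=WBWB
After move 2 (U'): U=GGWW F=OOGY R=GYRR B=RRWB L=WBOO
After move 3 (F): F=GOYO U=GGOB R=WYWR D=RGYB L=WYOB
After move 4 (U'): U=GBGO F=WYYO R=GOWR B=WYWB L=RROB
After move 5 (F'): F=YOWY U=GBGW R=GORR D=RBYB L=ROOG
After move 6 (R): R=RGRO U=GOGY F=YBWB D=RWYW B=WYBB
Query: F face = YBWB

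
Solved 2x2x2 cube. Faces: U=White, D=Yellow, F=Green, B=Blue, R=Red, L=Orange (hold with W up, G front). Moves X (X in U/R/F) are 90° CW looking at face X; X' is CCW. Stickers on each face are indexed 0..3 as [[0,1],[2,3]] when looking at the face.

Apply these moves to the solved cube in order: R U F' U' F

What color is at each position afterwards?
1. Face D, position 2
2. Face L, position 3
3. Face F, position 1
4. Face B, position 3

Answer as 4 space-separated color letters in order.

Answer: Y O G B

Derivation:
After move 1 (R): R=RRRR U=WGWG F=GYGY D=YBYB B=WBWB
After move 2 (U): U=WWGG F=RRGY R=WBRR B=OOWB L=GYOO
After move 3 (F'): F=RYRG U=WWWR R=BBYR D=YOYB L=GGOG
After move 4 (U'): U=WRWW F=GGRG R=RYYR B=BBWB L=OOOG
After move 5 (F): F=RGGG U=WRGO R=WYWR D=YRYB L=OYOO
Query 1: D[2] = Y
Query 2: L[3] = O
Query 3: F[1] = G
Query 4: B[3] = B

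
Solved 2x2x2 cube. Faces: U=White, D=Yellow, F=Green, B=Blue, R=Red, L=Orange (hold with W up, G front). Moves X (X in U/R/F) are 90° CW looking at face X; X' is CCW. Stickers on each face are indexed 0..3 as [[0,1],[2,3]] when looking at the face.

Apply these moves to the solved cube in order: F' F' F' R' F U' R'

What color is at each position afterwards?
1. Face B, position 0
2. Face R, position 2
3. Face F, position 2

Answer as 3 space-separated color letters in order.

After move 1 (F'): F=GGGG U=WWRR R=YRYR D=OOYY L=OWOW
After move 2 (F'): F=GGGG U=WWYY R=OROR D=WWYY L=OROR
After move 3 (F'): F=GGGG U=WWOO R=WRWR D=RRYY L=OYOY
After move 4 (R'): R=RRWW U=WBOB F=GWGO D=RGYG B=YBRB
After move 5 (F): F=GGOW U=WBYY R=ORBW D=WRYG L=OROG
After move 6 (U'): U=BYWY F=OROW R=GGBW B=ORRB L=YBOG
After move 7 (R'): R=GWGB U=BRWO F=OYOY D=WRYW B=GRRB
Query 1: B[0] = G
Query 2: R[2] = G
Query 3: F[2] = O

Answer: G G O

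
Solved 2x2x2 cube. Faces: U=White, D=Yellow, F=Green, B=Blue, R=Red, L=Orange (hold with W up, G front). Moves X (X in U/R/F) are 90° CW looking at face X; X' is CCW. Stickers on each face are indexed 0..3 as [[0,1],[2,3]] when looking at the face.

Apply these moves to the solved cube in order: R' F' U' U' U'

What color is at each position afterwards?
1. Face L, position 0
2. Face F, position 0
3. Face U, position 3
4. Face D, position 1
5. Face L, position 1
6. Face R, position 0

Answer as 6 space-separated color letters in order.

Answer: W G B O W Y

Derivation:
After move 1 (R'): R=RRRR U=WBWB F=GWGW D=YGYG B=YBYB
After move 2 (F'): F=WWGG U=WBRR R=GRYR D=OOYG L=OBOW
After move 3 (U'): U=BRWR F=OBGG R=WWYR B=GRYB L=YBOW
After move 4 (U'): U=RRBW F=YBGG R=OBYR B=WWYB L=GROW
After move 5 (U'): U=RWRB F=GRGG R=YBYR B=OBYB L=WWOW
Query 1: L[0] = W
Query 2: F[0] = G
Query 3: U[3] = B
Query 4: D[1] = O
Query 5: L[1] = W
Query 6: R[0] = Y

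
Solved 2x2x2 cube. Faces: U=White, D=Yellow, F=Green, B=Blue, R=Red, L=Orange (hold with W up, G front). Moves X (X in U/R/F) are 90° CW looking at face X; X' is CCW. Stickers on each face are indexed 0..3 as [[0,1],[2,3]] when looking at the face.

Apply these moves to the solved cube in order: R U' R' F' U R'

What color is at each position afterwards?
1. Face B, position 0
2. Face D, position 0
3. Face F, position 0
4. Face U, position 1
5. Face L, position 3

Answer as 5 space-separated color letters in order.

After move 1 (R): R=RRRR U=WGWG F=GYGY D=YBYB B=WBWB
After move 2 (U'): U=GGWW F=OOGY R=GYRR B=RRWB L=WBOO
After move 3 (R'): R=YRGR U=GWWR F=OGGW D=YOYY B=BRBB
After move 4 (F'): F=GWOG U=GWYG R=ORYR D=BOYY L=WROW
After move 5 (U): U=YGGW F=OROG R=BRYR B=WRBB L=GWOW
After move 6 (R'): R=RRBY U=YBGW F=OGOW D=BRYG B=YROB
Query 1: B[0] = Y
Query 2: D[0] = B
Query 3: F[0] = O
Query 4: U[1] = B
Query 5: L[3] = W

Answer: Y B O B W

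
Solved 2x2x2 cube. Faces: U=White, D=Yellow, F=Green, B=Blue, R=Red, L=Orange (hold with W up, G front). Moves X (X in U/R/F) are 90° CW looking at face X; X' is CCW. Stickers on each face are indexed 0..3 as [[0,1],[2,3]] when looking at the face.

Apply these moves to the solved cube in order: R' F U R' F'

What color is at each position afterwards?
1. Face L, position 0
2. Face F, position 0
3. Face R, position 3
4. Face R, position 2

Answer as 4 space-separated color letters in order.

Answer: G W B R

Derivation:
After move 1 (R'): R=RRRR U=WBWB F=GWGW D=YGYG B=YBYB
After move 2 (F): F=GGWW U=WBOO R=WRBR D=RRYG L=OYOG
After move 3 (U): U=OWOB F=WRWW R=YBBR B=OYYB L=GGOG
After move 4 (R'): R=BRYB U=OYOO F=WWWB D=RRYW B=GYRB
After move 5 (F'): F=WBWW U=OYBY R=RRRB D=GGYW L=GOOO
Query 1: L[0] = G
Query 2: F[0] = W
Query 3: R[3] = B
Query 4: R[2] = R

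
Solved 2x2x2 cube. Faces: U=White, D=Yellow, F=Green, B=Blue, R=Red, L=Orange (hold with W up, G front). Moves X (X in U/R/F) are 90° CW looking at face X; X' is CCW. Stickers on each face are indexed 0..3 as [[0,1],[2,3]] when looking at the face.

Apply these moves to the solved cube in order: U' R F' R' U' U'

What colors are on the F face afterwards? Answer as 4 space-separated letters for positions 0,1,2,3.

After move 1 (U'): U=WWWW F=OOGG R=GGRR B=RRBB L=BBOO
After move 2 (R): R=RGRG U=WOWG F=OYGY D=YBYR B=WRWB
After move 3 (F'): F=YYOG U=WORR R=BGYG D=BOYR L=BGOW
After move 4 (R'): R=GGBY U=WWRW F=YOOR D=BYYG B=RROB
After move 5 (U'): U=WWWR F=BGOR R=YOBY B=GGOB L=RROW
After move 6 (U'): U=WRWW F=RROR R=BGBY B=YOOB L=GGOW
Query: F face = RROR

Answer: R R O R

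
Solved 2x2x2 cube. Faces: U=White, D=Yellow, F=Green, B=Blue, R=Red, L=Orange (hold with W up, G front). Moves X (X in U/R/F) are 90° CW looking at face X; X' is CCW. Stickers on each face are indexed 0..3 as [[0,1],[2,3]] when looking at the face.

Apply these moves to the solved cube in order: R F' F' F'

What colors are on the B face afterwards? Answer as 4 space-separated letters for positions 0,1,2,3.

Answer: W B W B

Derivation:
After move 1 (R): R=RRRR U=WGWG F=GYGY D=YBYB B=WBWB
After move 2 (F'): F=YYGG U=WGRR R=BRYR D=OOYB L=OGOW
After move 3 (F'): F=YGYG U=WGBY R=OROR D=GWYB L=OROR
After move 4 (F'): F=GGYY U=WGOO R=WRGR D=RRYB L=OYOB
Query: B face = WBWB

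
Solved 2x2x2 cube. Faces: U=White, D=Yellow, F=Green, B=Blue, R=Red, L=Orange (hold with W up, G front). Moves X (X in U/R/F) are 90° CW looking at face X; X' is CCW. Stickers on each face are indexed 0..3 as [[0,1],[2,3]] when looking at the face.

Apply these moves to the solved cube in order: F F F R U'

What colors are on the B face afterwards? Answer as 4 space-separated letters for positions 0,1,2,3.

After move 1 (F): F=GGGG U=WWOO R=WRWR D=RRYY L=OYOY
After move 2 (F): F=GGGG U=WWYY R=OROR D=WWYY L=OROR
After move 3 (F): F=GGGG U=WWRR R=YRYR D=OOYY L=OWOW
After move 4 (R): R=YYRR U=WGRG F=GOGY D=OBYB B=RBWB
After move 5 (U'): U=GGWR F=OWGY R=GORR B=YYWB L=RBOW
Query: B face = YYWB

Answer: Y Y W B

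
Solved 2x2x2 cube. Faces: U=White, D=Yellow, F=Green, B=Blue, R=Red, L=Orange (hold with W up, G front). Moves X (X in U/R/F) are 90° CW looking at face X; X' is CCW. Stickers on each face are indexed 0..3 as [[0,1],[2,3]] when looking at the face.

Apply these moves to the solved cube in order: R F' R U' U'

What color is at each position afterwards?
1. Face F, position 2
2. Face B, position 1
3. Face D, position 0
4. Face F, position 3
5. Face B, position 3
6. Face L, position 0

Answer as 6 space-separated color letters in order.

After move 1 (R): R=RRRR U=WGWG F=GYGY D=YBYB B=WBWB
After move 2 (F'): F=YYGG U=WGRR R=BRYR D=OOYB L=OGOW
After move 3 (R): R=YBRR U=WYRG F=YOGB D=OWYW B=RBGB
After move 4 (U'): U=YGWR F=OGGB R=YORR B=YBGB L=RBOW
After move 5 (U'): U=GRYW F=RBGB R=OGRR B=YOGB L=YBOW
Query 1: F[2] = G
Query 2: B[1] = O
Query 3: D[0] = O
Query 4: F[3] = B
Query 5: B[3] = B
Query 6: L[0] = Y

Answer: G O O B B Y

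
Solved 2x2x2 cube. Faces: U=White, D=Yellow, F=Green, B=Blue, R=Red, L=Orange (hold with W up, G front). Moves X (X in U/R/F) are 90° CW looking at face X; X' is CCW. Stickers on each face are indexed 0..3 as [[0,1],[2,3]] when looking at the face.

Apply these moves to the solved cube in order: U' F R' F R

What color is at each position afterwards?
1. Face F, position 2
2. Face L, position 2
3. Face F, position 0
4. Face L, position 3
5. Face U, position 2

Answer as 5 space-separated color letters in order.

After move 1 (U'): U=WWWW F=OOGG R=GGRR B=RRBB L=BBOO
After move 2 (F): F=GOGO U=WWOB R=WGWR D=RGYY L=BYOY
After move 3 (R'): R=GRWW U=WBOR F=GWGB D=ROYO B=YRGB
After move 4 (F): F=GGBW U=WBYY R=ORRW D=WGYO L=BROO
After move 5 (R): R=ROWR U=WGYW F=GGBO D=WGYY B=YRBB
Query 1: F[2] = B
Query 2: L[2] = O
Query 3: F[0] = G
Query 4: L[3] = O
Query 5: U[2] = Y

Answer: B O G O Y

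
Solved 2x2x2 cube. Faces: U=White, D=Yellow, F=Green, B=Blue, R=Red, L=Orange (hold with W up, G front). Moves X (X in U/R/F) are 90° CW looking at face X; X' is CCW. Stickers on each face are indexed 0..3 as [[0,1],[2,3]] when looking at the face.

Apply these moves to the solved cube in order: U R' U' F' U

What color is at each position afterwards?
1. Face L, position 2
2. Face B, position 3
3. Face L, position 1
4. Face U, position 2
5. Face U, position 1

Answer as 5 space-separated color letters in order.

After move 1 (U): U=WWWW F=RRGG R=BBRR B=OOBB L=GGOO
After move 2 (R'): R=BRBR U=WBWO F=RWGW D=YRYG B=YOYB
After move 3 (U'): U=BOWW F=GGGW R=RWBR B=BRYB L=YOOO
After move 4 (F'): F=GWGG U=BORB R=RWYR D=OOYG L=YWOW
After move 5 (U): U=RBBO F=RWGG R=BRYR B=YWYB L=GWOW
Query 1: L[2] = O
Query 2: B[3] = B
Query 3: L[1] = W
Query 4: U[2] = B
Query 5: U[1] = B

Answer: O B W B B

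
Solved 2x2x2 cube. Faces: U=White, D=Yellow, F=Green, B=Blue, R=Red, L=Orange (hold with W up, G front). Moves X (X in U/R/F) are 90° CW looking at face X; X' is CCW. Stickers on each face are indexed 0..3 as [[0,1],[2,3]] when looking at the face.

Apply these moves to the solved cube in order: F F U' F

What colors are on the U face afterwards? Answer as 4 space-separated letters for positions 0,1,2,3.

Answer: W Y R B

Derivation:
After move 1 (F): F=GGGG U=WWOO R=WRWR D=RRYY L=OYOY
After move 2 (F): F=GGGG U=WWYY R=OROR D=WWYY L=OROR
After move 3 (U'): U=WYWY F=ORGG R=GGOR B=ORBB L=BBOR
After move 4 (F): F=GOGR U=WYRB R=WGYR D=OGYY L=BWOW
Query: U face = WYRB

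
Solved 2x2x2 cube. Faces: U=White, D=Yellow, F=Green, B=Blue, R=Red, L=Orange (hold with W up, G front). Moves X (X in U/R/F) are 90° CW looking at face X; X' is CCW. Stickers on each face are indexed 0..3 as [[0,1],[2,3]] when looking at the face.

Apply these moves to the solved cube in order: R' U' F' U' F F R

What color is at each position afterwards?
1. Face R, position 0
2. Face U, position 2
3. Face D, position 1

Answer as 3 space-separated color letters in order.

After move 1 (R'): R=RRRR U=WBWB F=GWGW D=YGYG B=YBYB
After move 2 (U'): U=BBWW F=OOGW R=GWRR B=RRYB L=YBOO
After move 3 (F'): F=OWOG U=BBGR R=GWYR D=BOYG L=YWOW
After move 4 (U'): U=BRBG F=YWOG R=OWYR B=GWYB L=RROW
After move 5 (F): F=OYGW U=BRWR R=BWGR D=YOYG L=RBOO
After move 6 (F): F=GOWY U=BROB R=WWRR D=GBYG L=RYOO
After move 7 (R): R=RWRW U=BOOY F=GBWG D=GYYG B=BWRB
Query 1: R[0] = R
Query 2: U[2] = O
Query 3: D[1] = Y

Answer: R O Y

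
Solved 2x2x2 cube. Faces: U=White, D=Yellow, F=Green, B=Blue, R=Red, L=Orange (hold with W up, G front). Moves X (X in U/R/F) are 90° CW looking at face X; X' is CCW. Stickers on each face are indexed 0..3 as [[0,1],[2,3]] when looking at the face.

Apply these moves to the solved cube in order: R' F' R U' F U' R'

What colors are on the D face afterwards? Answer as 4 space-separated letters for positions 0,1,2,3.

Answer: R O Y B

Derivation:
After move 1 (R'): R=RRRR U=WBWB F=GWGW D=YGYG B=YBYB
After move 2 (F'): F=WWGG U=WBRR R=GRYR D=OOYG L=OBOW
After move 3 (R): R=YGRR U=WWRG F=WOGG D=OYYY B=RBBB
After move 4 (U'): U=WGWR F=OBGG R=WORR B=YGBB L=RBOW
After move 5 (F): F=GOGB U=WGWB R=WORR D=RWYY L=ROOY
After move 6 (U'): U=GBWW F=ROGB R=GORR B=WOBB L=YGOY
After move 7 (R'): R=ORGR U=GBWW F=RBGW D=ROYB B=YOWB
Query: D face = ROYB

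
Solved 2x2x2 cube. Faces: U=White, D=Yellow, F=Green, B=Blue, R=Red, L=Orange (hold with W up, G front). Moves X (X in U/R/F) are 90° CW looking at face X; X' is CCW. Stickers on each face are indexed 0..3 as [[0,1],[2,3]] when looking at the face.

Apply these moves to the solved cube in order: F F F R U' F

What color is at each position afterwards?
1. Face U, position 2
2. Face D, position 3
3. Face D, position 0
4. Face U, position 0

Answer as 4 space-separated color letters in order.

After move 1 (F): F=GGGG U=WWOO R=WRWR D=RRYY L=OYOY
After move 2 (F): F=GGGG U=WWYY R=OROR D=WWYY L=OROR
After move 3 (F): F=GGGG U=WWRR R=YRYR D=OOYY L=OWOW
After move 4 (R): R=YYRR U=WGRG F=GOGY D=OBYB B=RBWB
After move 5 (U'): U=GGWR F=OWGY R=GORR B=YYWB L=RBOW
After move 6 (F): F=GOYW U=GGWB R=WORR D=RGYB L=ROOB
Query 1: U[2] = W
Query 2: D[3] = B
Query 3: D[0] = R
Query 4: U[0] = G

Answer: W B R G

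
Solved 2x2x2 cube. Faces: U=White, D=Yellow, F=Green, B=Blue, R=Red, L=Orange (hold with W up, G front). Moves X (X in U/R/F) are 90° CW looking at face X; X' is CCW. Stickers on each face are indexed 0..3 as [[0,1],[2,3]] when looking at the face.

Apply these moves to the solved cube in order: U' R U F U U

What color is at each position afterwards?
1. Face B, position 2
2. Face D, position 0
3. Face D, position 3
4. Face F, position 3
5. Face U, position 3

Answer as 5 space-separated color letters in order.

After move 1 (U'): U=WWWW F=OOGG R=GGRR B=RRBB L=BBOO
After move 2 (R): R=RGRG U=WOWG F=OYGY D=YBYR B=WRWB
After move 3 (U): U=WWGO F=RGGY R=WRRG B=BBWB L=OYOO
After move 4 (F): F=GRYG U=WWOY R=GROG D=RWYR L=OYOB
After move 5 (U): U=OWYW F=GRYG R=BBOG B=OYWB L=GROB
After move 6 (U): U=YOWW F=BBYG R=OYOG B=GRWB L=GROB
Query 1: B[2] = W
Query 2: D[0] = R
Query 3: D[3] = R
Query 4: F[3] = G
Query 5: U[3] = W

Answer: W R R G W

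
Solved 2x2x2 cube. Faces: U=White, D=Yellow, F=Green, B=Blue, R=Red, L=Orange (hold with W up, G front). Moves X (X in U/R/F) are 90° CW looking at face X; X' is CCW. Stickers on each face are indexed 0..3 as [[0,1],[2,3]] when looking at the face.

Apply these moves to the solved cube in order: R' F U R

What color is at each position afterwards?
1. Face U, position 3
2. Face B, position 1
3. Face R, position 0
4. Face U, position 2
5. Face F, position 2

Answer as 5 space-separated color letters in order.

Answer: W Y B O W

Derivation:
After move 1 (R'): R=RRRR U=WBWB F=GWGW D=YGYG B=YBYB
After move 2 (F): F=GGWW U=WBOO R=WRBR D=RRYG L=OYOG
After move 3 (U): U=OWOB F=WRWW R=YBBR B=OYYB L=GGOG
After move 4 (R): R=BYRB U=OROW F=WRWG D=RYYO B=BYWB
Query 1: U[3] = W
Query 2: B[1] = Y
Query 3: R[0] = B
Query 4: U[2] = O
Query 5: F[2] = W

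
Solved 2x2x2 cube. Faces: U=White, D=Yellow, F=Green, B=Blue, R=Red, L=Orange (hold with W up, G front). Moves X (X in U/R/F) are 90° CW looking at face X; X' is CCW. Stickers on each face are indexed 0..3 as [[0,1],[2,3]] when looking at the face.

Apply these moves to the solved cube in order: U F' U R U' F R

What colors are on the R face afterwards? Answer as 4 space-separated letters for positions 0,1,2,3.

Answer: R B O O

Derivation:
After move 1 (U): U=WWWW F=RRGG R=BBRR B=OOBB L=GGOO
After move 2 (F'): F=RGRG U=WWBR R=YBYR D=GOYY L=GWOW
After move 3 (U): U=BWRW F=YBRG R=OOYR B=GWBB L=RGOW
After move 4 (R): R=YORO U=BBRG F=YORY D=GBYG B=WWWB
After move 5 (U'): U=BGBR F=RGRY R=YORO B=YOWB L=WWOW
After move 6 (F): F=RRYG U=BGWW R=BORO D=RYYG L=WGOB
After move 7 (R): R=RBOO U=BRWG F=RYYG D=RWYY B=WOGB
Query: R face = RBOO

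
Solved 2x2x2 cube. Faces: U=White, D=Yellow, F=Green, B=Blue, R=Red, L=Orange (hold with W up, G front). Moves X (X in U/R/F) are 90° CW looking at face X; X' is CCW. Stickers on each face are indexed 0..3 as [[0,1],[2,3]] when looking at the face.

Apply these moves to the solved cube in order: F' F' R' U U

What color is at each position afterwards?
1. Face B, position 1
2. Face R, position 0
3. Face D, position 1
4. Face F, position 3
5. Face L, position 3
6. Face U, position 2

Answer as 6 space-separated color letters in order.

Answer: W O G Y R B

Derivation:
After move 1 (F'): F=GGGG U=WWRR R=YRYR D=OOYY L=OWOW
After move 2 (F'): F=GGGG U=WWYY R=OROR D=WWYY L=OROR
After move 3 (R'): R=RROO U=WBYB F=GWGY D=WGYG B=YBWB
After move 4 (U): U=YWBB F=RRGY R=YBOO B=ORWB L=GWOR
After move 5 (U): U=BYBW F=YBGY R=OROO B=GWWB L=RROR
Query 1: B[1] = W
Query 2: R[0] = O
Query 3: D[1] = G
Query 4: F[3] = Y
Query 5: L[3] = R
Query 6: U[2] = B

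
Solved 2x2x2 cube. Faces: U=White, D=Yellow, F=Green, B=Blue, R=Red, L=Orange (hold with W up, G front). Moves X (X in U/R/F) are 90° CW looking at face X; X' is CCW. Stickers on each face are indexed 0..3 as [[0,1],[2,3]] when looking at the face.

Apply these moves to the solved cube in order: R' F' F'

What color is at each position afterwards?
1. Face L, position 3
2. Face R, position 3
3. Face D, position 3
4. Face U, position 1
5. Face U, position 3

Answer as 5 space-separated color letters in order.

After move 1 (R'): R=RRRR U=WBWB F=GWGW D=YGYG B=YBYB
After move 2 (F'): F=WWGG U=WBRR R=GRYR D=OOYG L=OBOW
After move 3 (F'): F=WGWG U=WBGY R=OROR D=BWYG L=OROR
Query 1: L[3] = R
Query 2: R[3] = R
Query 3: D[3] = G
Query 4: U[1] = B
Query 5: U[3] = Y

Answer: R R G B Y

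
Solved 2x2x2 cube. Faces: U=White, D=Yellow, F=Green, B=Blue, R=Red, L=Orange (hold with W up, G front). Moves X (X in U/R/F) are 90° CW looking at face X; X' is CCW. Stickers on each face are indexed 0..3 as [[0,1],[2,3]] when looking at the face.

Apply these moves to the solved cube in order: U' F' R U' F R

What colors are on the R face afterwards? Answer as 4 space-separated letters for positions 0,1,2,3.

Answer: G W G O

Derivation:
After move 1 (U'): U=WWWW F=OOGG R=GGRR B=RRBB L=BBOO
After move 2 (F'): F=OGOG U=WWGR R=YGYR D=BOYY L=BWOW
After move 3 (R): R=YYRG U=WGGG F=OOOY D=BBYR B=RRWB
After move 4 (U'): U=GGWG F=BWOY R=OORG B=YYWB L=RROW
After move 5 (F): F=OBYW U=GGWR R=WOGG D=ROYR L=RBOB
After move 6 (R): R=GWGO U=GBWW F=OOYR D=RWYY B=RYGB
Query: R face = GWGO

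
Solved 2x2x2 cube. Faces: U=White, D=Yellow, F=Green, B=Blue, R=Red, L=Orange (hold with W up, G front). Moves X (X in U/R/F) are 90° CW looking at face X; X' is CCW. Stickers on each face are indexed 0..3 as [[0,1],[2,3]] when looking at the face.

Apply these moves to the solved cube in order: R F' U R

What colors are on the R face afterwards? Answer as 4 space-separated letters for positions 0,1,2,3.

After move 1 (R): R=RRRR U=WGWG F=GYGY D=YBYB B=WBWB
After move 2 (F'): F=YYGG U=WGRR R=BRYR D=OOYB L=OGOW
After move 3 (U): U=RWRG F=BRGG R=WBYR B=OGWB L=YYOW
After move 4 (R): R=YWRB U=RRRG F=BOGB D=OWYO B=GGWB
Query: R face = YWRB

Answer: Y W R B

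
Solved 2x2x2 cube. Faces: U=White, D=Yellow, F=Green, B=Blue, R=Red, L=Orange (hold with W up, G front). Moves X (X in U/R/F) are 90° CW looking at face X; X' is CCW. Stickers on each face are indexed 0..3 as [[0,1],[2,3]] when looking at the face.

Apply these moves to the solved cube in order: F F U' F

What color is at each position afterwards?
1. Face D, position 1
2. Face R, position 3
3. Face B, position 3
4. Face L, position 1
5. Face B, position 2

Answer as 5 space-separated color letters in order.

Answer: G R B W B

Derivation:
After move 1 (F): F=GGGG U=WWOO R=WRWR D=RRYY L=OYOY
After move 2 (F): F=GGGG U=WWYY R=OROR D=WWYY L=OROR
After move 3 (U'): U=WYWY F=ORGG R=GGOR B=ORBB L=BBOR
After move 4 (F): F=GOGR U=WYRB R=WGYR D=OGYY L=BWOW
Query 1: D[1] = G
Query 2: R[3] = R
Query 3: B[3] = B
Query 4: L[1] = W
Query 5: B[2] = B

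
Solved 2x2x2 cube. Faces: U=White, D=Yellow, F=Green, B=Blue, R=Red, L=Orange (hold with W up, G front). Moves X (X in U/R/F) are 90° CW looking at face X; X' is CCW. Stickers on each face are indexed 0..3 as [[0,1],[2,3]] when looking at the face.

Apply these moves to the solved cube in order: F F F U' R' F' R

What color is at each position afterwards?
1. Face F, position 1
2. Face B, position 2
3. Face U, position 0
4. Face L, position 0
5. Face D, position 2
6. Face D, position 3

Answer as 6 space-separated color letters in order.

Answer: W B W B Y Y

Derivation:
After move 1 (F): F=GGGG U=WWOO R=WRWR D=RRYY L=OYOY
After move 2 (F): F=GGGG U=WWYY R=OROR D=WWYY L=OROR
After move 3 (F): F=GGGG U=WWRR R=YRYR D=OOYY L=OWOW
After move 4 (U'): U=WRWR F=OWGG R=GGYR B=YRBB L=BBOW
After move 5 (R'): R=GRGY U=WBWY F=ORGR D=OWYG B=YROB
After move 6 (F'): F=RROG U=WBGG R=WROY D=BWYG L=BYOW
After move 7 (R): R=OWYR U=WRGG F=RWOG D=BOYY B=GRBB
Query 1: F[1] = W
Query 2: B[2] = B
Query 3: U[0] = W
Query 4: L[0] = B
Query 5: D[2] = Y
Query 6: D[3] = Y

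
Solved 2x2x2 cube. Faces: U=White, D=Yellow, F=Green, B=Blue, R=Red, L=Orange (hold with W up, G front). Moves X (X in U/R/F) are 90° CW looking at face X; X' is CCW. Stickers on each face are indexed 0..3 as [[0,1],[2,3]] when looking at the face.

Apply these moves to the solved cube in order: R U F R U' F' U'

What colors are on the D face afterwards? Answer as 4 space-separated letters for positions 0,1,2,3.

After move 1 (R): R=RRRR U=WGWG F=GYGY D=YBYB B=WBWB
After move 2 (U): U=WWGG F=RRGY R=WBRR B=OOWB L=GYOO
After move 3 (F): F=GRYR U=WWOY R=GBGR D=RWYB L=GYOB
After move 4 (R): R=GGRB U=WROR F=GWYB D=RWYO B=YOWB
After move 5 (U'): U=RRWO F=GYYB R=GWRB B=GGWB L=YOOB
After move 6 (F'): F=YBGY U=RRGR R=WWRB D=OBYO L=YOOW
After move 7 (U'): U=RRRG F=YOGY R=YBRB B=WWWB L=GGOW
Query: D face = OBYO

Answer: O B Y O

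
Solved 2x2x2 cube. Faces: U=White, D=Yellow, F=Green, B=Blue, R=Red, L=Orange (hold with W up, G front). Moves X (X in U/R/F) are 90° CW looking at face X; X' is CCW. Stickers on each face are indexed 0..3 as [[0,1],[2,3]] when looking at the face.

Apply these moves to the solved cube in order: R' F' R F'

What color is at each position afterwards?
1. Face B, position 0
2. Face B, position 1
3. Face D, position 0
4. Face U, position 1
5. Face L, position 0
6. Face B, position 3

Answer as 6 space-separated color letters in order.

Answer: R B B W O B

Derivation:
After move 1 (R'): R=RRRR U=WBWB F=GWGW D=YGYG B=YBYB
After move 2 (F'): F=WWGG U=WBRR R=GRYR D=OOYG L=OBOW
After move 3 (R): R=YGRR U=WWRG F=WOGG D=OYYY B=RBBB
After move 4 (F'): F=OGWG U=WWYR R=YGOR D=BWYY L=OGOR
Query 1: B[0] = R
Query 2: B[1] = B
Query 3: D[0] = B
Query 4: U[1] = W
Query 5: L[0] = O
Query 6: B[3] = B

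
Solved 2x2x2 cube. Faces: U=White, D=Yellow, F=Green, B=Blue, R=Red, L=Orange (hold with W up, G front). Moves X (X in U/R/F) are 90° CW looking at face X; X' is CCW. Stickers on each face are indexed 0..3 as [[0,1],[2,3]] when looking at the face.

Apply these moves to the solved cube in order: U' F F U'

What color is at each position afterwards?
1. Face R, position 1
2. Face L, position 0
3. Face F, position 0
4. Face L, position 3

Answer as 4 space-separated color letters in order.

After move 1 (U'): U=WWWW F=OOGG R=GGRR B=RRBB L=BBOO
After move 2 (F): F=GOGO U=WWOB R=WGWR D=RGYY L=BYOY
After move 3 (F): F=GGOO U=WWYY R=OGBR D=WWYY L=BROG
After move 4 (U'): U=WYWY F=BROO R=GGBR B=OGBB L=RROG
Query 1: R[1] = G
Query 2: L[0] = R
Query 3: F[0] = B
Query 4: L[3] = G

Answer: G R B G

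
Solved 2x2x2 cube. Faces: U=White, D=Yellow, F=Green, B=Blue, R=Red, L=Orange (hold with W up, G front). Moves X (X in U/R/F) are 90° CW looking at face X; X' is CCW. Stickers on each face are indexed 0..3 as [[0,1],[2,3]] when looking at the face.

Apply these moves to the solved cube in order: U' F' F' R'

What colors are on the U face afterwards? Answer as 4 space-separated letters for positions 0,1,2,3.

Answer: W B Y R

Derivation:
After move 1 (U'): U=WWWW F=OOGG R=GGRR B=RRBB L=BBOO
After move 2 (F'): F=OGOG U=WWGR R=YGYR D=BOYY L=BWOW
After move 3 (F'): F=GGOO U=WWYY R=OGBR D=WWYY L=BROG
After move 4 (R'): R=GROB U=WBYR F=GWOY D=WGYO B=YRWB
Query: U face = WBYR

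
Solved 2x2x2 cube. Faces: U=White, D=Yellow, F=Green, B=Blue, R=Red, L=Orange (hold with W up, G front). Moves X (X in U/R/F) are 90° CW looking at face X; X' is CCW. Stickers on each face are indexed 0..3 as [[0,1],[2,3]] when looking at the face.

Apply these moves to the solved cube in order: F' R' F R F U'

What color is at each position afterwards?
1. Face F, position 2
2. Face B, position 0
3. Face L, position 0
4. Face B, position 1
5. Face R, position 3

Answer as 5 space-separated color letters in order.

Answer: G W W R R

Derivation:
After move 1 (F'): F=GGGG U=WWRR R=YRYR D=OOYY L=OWOW
After move 2 (R'): R=RRYY U=WBRB F=GWGR D=OGYG B=YBOB
After move 3 (F): F=GGRW U=WBWW R=RRBY D=YRYG L=OOOG
After move 4 (R): R=BRYR U=WGWW F=GRRG D=YOYY B=WBBB
After move 5 (F): F=RGGR U=WGGO R=WRWR D=YBYY L=OYOO
After move 6 (U'): U=GOWG F=OYGR R=RGWR B=WRBB L=WBOO
Query 1: F[2] = G
Query 2: B[0] = W
Query 3: L[0] = W
Query 4: B[1] = R
Query 5: R[3] = R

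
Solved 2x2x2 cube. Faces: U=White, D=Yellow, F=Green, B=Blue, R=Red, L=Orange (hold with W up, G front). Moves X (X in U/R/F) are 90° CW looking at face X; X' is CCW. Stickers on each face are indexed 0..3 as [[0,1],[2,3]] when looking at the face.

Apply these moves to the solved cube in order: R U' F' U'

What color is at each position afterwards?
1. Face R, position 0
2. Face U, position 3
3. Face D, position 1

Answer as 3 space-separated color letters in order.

After move 1 (R): R=RRRR U=WGWG F=GYGY D=YBYB B=WBWB
After move 2 (U'): U=GGWW F=OOGY R=GYRR B=RRWB L=WBOO
After move 3 (F'): F=OYOG U=GGGR R=BYYR D=BOYB L=WWOW
After move 4 (U'): U=GRGG F=WWOG R=OYYR B=BYWB L=RROW
Query 1: R[0] = O
Query 2: U[3] = G
Query 3: D[1] = O

Answer: O G O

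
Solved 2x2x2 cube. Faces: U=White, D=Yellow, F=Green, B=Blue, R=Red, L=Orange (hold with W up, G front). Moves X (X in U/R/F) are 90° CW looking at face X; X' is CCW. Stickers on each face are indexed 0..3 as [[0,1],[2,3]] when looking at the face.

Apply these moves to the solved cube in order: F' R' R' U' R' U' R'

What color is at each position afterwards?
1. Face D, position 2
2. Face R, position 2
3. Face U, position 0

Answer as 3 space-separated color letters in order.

Answer: Y O G

Derivation:
After move 1 (F'): F=GGGG U=WWRR R=YRYR D=OOYY L=OWOW
After move 2 (R'): R=RRYY U=WBRB F=GWGR D=OGYG B=YBOB
After move 3 (R'): R=RYRY U=WORY F=GBGB D=OWYR B=GBGB
After move 4 (U'): U=OYWR F=OWGB R=GBRY B=RYGB L=GBOW
After move 5 (R'): R=BYGR U=OGWR F=OYGR D=OWYB B=RYWB
After move 6 (U'): U=GROW F=GBGR R=OYGR B=BYWB L=RYOW
After move 7 (R'): R=YROG U=GWOB F=GRGW D=OBYR B=BYWB
Query 1: D[2] = Y
Query 2: R[2] = O
Query 3: U[0] = G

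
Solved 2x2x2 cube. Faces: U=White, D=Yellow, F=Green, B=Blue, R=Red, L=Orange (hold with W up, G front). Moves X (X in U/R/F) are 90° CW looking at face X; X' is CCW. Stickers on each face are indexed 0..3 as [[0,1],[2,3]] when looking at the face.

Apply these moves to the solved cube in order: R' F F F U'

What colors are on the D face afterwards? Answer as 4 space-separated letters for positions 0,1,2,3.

After move 1 (R'): R=RRRR U=WBWB F=GWGW D=YGYG B=YBYB
After move 2 (F): F=GGWW U=WBOO R=WRBR D=RRYG L=OYOG
After move 3 (F): F=WGWG U=WBGY R=OROR D=BWYG L=OROR
After move 4 (F): F=WWGG U=WBRR R=GRYR D=OOYG L=OBOW
After move 5 (U'): U=BRWR F=OBGG R=WWYR B=GRYB L=YBOW
Query: D face = OOYG

Answer: O O Y G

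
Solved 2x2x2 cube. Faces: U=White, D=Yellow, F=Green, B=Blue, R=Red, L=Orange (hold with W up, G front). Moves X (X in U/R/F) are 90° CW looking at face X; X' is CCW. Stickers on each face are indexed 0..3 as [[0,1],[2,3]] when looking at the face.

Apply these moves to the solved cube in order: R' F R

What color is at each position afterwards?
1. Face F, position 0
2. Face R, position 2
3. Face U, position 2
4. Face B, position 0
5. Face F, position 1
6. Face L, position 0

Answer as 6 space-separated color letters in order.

Answer: G R O O R O

Derivation:
After move 1 (R'): R=RRRR U=WBWB F=GWGW D=YGYG B=YBYB
After move 2 (F): F=GGWW U=WBOO R=WRBR D=RRYG L=OYOG
After move 3 (R): R=BWRR U=WGOW F=GRWG D=RYYY B=OBBB
Query 1: F[0] = G
Query 2: R[2] = R
Query 3: U[2] = O
Query 4: B[0] = O
Query 5: F[1] = R
Query 6: L[0] = O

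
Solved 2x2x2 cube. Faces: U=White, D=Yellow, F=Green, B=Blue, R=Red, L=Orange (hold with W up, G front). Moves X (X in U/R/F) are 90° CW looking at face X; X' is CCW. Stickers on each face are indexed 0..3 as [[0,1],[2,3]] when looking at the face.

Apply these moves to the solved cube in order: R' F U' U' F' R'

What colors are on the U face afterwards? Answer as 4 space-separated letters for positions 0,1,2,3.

Answer: O Y O G

Derivation:
After move 1 (R'): R=RRRR U=WBWB F=GWGW D=YGYG B=YBYB
After move 2 (F): F=GGWW U=WBOO R=WRBR D=RRYG L=OYOG
After move 3 (U'): U=BOWO F=OYWW R=GGBR B=WRYB L=YBOG
After move 4 (U'): U=OOBW F=YBWW R=OYBR B=GGYB L=WROG
After move 5 (F'): F=BWYW U=OOOB R=RYRR D=RGYG L=WWOB
After move 6 (R'): R=YRRR U=OYOG F=BOYB D=RWYW B=GGGB
Query: U face = OYOG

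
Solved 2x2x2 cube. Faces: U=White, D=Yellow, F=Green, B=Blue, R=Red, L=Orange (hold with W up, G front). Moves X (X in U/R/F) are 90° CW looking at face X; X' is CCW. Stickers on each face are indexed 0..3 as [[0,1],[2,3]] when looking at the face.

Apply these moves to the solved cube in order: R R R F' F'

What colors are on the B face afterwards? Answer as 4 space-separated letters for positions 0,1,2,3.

Answer: Y B Y B

Derivation:
After move 1 (R): R=RRRR U=WGWG F=GYGY D=YBYB B=WBWB
After move 2 (R): R=RRRR U=WYWY F=GBGB D=YWYW B=GBGB
After move 3 (R): R=RRRR U=WBWB F=GWGW D=YGYG B=YBYB
After move 4 (F'): F=WWGG U=WBRR R=GRYR D=OOYG L=OBOW
After move 5 (F'): F=WGWG U=WBGY R=OROR D=BWYG L=OROR
Query: B face = YBYB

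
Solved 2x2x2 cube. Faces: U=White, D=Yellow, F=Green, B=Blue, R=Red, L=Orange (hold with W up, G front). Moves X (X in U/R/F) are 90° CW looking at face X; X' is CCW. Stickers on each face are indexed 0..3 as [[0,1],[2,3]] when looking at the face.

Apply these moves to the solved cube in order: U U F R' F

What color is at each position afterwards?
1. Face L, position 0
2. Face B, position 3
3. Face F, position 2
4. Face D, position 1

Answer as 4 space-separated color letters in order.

After move 1 (U): U=WWWW F=RRGG R=BBRR B=OOBB L=GGOO
After move 2 (U): U=WWWW F=BBGG R=OORR B=GGBB L=RROO
After move 3 (F): F=GBGB U=WWOR R=WOWR D=ROYY L=RYOY
After move 4 (R'): R=ORWW U=WBOG F=GWGR D=RBYB B=YGOB
After move 5 (F): F=GGRW U=WBYY R=ORGW D=WOYB L=RROB
Query 1: L[0] = R
Query 2: B[3] = B
Query 3: F[2] = R
Query 4: D[1] = O

Answer: R B R O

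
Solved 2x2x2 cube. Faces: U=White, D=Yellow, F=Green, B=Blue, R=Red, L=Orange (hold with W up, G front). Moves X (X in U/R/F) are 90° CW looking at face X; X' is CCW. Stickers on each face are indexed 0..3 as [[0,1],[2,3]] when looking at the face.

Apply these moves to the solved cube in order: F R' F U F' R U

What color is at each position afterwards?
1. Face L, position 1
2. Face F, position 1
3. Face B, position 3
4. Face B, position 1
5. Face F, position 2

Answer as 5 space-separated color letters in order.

After move 1 (F): F=GGGG U=WWOO R=WRWR D=RRYY L=OYOY
After move 2 (R'): R=RRWW U=WBOB F=GWGO D=RGYG B=YBRB
After move 3 (F): F=GGOW U=WBYY R=ORBW D=WRYG L=OROG
After move 4 (U): U=YWYB F=OROW R=YBBW B=ORRB L=GGOG
After move 5 (F'): F=RWOO U=YWYB R=RBWW D=GGYG L=GBOY
After move 6 (R): R=WRWB U=YWYO F=RGOG D=GRYO B=BRWB
After move 7 (U): U=YYOW F=WROG R=BRWB B=GBWB L=RGOY
Query 1: L[1] = G
Query 2: F[1] = R
Query 3: B[3] = B
Query 4: B[1] = B
Query 5: F[2] = O

Answer: G R B B O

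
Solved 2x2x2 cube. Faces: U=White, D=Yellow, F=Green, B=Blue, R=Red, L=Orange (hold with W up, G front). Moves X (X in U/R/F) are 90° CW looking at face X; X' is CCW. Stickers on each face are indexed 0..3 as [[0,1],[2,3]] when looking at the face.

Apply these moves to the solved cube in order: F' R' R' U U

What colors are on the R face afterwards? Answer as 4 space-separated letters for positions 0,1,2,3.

After move 1 (F'): F=GGGG U=WWRR R=YRYR D=OOYY L=OWOW
After move 2 (R'): R=RRYY U=WBRB F=GWGR D=OGYG B=YBOB
After move 3 (R'): R=RYRY U=WORY F=GBGB D=OWYR B=GBGB
After move 4 (U): U=RWYO F=RYGB R=GBRY B=OWGB L=GBOW
After move 5 (U): U=YROW F=GBGB R=OWRY B=GBGB L=RYOW
Query: R face = OWRY

Answer: O W R Y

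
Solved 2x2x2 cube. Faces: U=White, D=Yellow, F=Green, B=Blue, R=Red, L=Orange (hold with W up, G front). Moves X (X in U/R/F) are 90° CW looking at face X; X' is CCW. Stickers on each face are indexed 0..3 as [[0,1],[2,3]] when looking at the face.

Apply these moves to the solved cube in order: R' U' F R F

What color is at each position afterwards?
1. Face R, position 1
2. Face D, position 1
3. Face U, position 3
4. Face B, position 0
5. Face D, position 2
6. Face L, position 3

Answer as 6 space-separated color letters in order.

Answer: W W Y B Y Y

Derivation:
After move 1 (R'): R=RRRR U=WBWB F=GWGW D=YGYG B=YBYB
After move 2 (U'): U=BBWW F=OOGW R=GWRR B=RRYB L=YBOO
After move 3 (F): F=GOWO U=BBOB R=WWWR D=RGYG L=YYOG
After move 4 (R): R=WWRW U=BOOO F=GGWG D=RYYR B=BRBB
After move 5 (F): F=WGGG U=BOGY R=OWOW D=RWYR L=YROY
Query 1: R[1] = W
Query 2: D[1] = W
Query 3: U[3] = Y
Query 4: B[0] = B
Query 5: D[2] = Y
Query 6: L[3] = Y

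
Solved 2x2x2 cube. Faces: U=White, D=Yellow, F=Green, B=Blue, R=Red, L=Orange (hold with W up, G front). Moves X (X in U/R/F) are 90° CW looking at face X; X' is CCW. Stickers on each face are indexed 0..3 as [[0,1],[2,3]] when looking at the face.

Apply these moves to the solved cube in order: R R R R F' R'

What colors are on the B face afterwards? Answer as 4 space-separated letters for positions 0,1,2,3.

After move 1 (R): R=RRRR U=WGWG F=GYGY D=YBYB B=WBWB
After move 2 (R): R=RRRR U=WYWY F=GBGB D=YWYW B=GBGB
After move 3 (R): R=RRRR U=WBWB F=GWGW D=YGYG B=YBYB
After move 4 (R): R=RRRR U=WWWW F=GGGG D=YYYY B=BBBB
After move 5 (F'): F=GGGG U=WWRR R=YRYR D=OOYY L=OWOW
After move 6 (R'): R=RRYY U=WBRB F=GWGR D=OGYG B=YBOB
Query: B face = YBOB

Answer: Y B O B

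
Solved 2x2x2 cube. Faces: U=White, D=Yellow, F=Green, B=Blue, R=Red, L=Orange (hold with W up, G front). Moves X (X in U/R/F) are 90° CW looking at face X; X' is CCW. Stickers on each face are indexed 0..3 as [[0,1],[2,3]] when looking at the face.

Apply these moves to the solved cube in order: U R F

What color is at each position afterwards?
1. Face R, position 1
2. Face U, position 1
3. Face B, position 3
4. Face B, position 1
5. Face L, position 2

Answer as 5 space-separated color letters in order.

Answer: B R B O O

Derivation:
After move 1 (U): U=WWWW F=RRGG R=BBRR B=OOBB L=GGOO
After move 2 (R): R=RBRB U=WRWG F=RYGY D=YBYO B=WOWB
After move 3 (F): F=GRYY U=WROG R=WBGB D=RRYO L=GYOB
Query 1: R[1] = B
Query 2: U[1] = R
Query 3: B[3] = B
Query 4: B[1] = O
Query 5: L[2] = O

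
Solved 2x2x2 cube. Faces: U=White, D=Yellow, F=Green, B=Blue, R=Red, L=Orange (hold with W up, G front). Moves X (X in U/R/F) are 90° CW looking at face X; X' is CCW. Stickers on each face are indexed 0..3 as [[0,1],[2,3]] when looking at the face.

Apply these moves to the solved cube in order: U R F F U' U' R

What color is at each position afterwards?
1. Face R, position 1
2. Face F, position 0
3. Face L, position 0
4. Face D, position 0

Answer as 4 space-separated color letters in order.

After move 1 (U): U=WWWW F=RRGG R=BBRR B=OOBB L=GGOO
After move 2 (R): R=RBRB U=WRWG F=RYGY D=YBYO B=WOWB
After move 3 (F): F=GRYY U=WROG R=WBGB D=RRYO L=GYOB
After move 4 (F): F=YGYR U=WRBY R=OBGB D=GWYO L=GROR
After move 5 (U'): U=RYWB F=GRYR R=YGGB B=OBWB L=WOOR
After move 6 (U'): U=YBRW F=WOYR R=GRGB B=YGWB L=OBOR
After move 7 (R): R=GGBR U=YORR F=WWYO D=GWYY B=WGBB
Query 1: R[1] = G
Query 2: F[0] = W
Query 3: L[0] = O
Query 4: D[0] = G

Answer: G W O G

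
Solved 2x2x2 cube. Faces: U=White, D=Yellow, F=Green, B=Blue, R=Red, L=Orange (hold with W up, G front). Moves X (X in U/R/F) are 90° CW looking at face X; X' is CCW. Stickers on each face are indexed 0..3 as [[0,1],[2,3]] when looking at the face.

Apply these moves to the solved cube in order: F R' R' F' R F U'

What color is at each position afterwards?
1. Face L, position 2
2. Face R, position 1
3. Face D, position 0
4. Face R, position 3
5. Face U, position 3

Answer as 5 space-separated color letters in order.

After move 1 (F): F=GGGG U=WWOO R=WRWR D=RRYY L=OYOY
After move 2 (R'): R=RRWW U=WBOB F=GWGO D=RGYG B=YBRB
After move 3 (R'): R=RWRW U=WROY F=GBGB D=RWYO B=GBGB
After move 4 (F'): F=BBGG U=WRRR R=WWRW D=YYYO L=OYOO
After move 5 (R): R=RWWW U=WBRG F=BYGO D=YGYG B=RBRB
After move 6 (F): F=GBOY U=WBOY R=RWGW D=WRYG L=OYOG
After move 7 (U'): U=BYWO F=OYOY R=GBGW B=RWRB L=RBOG
Query 1: L[2] = O
Query 2: R[1] = B
Query 3: D[0] = W
Query 4: R[3] = W
Query 5: U[3] = O

Answer: O B W W O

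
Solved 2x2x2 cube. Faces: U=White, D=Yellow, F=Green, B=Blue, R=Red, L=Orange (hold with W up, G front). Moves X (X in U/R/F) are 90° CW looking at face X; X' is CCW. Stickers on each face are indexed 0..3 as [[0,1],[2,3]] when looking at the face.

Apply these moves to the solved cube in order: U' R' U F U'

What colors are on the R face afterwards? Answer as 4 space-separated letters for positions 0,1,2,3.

Answer: G G B R

Derivation:
After move 1 (U'): U=WWWW F=OOGG R=GGRR B=RRBB L=BBOO
After move 2 (R'): R=GRGR U=WBWR F=OWGW D=YOYG B=YRYB
After move 3 (U): U=WWRB F=GRGW R=YRGR B=BBYB L=OWOO
After move 4 (F): F=GGWR U=WWOW R=RRBR D=GYYG L=OYOO
After move 5 (U'): U=WWWO F=OYWR R=GGBR B=RRYB L=BBOO
Query: R face = GGBR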